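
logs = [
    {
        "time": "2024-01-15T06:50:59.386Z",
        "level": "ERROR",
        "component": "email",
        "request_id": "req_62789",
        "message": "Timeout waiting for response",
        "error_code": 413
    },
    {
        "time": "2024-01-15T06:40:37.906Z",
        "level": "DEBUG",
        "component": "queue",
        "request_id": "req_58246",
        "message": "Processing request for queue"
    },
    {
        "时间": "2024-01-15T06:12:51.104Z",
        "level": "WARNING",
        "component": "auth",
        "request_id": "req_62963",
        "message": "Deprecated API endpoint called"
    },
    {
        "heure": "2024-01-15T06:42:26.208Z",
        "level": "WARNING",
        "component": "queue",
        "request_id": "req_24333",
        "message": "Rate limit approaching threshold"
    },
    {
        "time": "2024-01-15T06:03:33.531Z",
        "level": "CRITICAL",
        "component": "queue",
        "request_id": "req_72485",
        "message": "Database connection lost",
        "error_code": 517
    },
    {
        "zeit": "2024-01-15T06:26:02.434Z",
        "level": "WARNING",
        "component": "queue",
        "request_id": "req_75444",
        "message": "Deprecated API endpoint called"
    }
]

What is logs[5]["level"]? "WARNING"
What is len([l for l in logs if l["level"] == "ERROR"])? 1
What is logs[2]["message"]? "Deprecated API endpoint called"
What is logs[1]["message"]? "Processing request for queue"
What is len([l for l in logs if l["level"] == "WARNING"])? 3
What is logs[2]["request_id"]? "req_62963"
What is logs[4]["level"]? "CRITICAL"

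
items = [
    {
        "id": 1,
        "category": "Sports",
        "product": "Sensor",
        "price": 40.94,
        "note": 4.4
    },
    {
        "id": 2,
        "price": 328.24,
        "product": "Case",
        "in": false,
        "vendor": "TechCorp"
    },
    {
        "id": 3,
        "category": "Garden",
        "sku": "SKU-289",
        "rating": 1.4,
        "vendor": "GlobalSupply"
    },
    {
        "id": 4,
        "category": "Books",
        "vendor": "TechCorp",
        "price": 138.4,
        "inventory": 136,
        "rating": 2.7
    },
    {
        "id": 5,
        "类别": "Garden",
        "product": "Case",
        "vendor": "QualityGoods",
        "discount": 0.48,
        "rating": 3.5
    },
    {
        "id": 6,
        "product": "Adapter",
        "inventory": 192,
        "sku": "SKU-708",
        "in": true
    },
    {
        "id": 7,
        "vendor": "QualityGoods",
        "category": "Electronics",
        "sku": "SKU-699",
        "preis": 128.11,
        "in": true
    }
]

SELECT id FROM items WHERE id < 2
[1]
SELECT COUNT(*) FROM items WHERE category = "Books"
1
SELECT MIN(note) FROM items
4.4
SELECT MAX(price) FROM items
328.24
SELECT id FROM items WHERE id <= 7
[1, 2, 3, 4, 5, 6, 7]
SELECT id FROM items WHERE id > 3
[4, 5, 6, 7]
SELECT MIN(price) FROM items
40.94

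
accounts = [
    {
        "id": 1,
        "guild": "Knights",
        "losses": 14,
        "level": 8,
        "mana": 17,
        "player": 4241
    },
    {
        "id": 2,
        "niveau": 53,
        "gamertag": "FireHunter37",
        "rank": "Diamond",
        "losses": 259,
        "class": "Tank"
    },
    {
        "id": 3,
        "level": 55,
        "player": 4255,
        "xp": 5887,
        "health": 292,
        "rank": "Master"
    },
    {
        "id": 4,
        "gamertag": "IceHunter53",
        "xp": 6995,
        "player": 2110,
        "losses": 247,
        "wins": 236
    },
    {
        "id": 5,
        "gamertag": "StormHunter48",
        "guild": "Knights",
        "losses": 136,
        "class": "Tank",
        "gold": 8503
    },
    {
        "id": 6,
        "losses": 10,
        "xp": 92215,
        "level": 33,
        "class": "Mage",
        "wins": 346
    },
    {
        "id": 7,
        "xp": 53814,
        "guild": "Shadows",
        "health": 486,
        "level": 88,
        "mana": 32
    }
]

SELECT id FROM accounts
[1, 2, 3, 4, 5, 6, 7]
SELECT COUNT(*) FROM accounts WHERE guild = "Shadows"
1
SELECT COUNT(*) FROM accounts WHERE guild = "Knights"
2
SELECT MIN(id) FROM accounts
1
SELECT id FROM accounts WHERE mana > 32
[]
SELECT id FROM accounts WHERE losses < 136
[1, 6]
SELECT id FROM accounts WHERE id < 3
[1, 2]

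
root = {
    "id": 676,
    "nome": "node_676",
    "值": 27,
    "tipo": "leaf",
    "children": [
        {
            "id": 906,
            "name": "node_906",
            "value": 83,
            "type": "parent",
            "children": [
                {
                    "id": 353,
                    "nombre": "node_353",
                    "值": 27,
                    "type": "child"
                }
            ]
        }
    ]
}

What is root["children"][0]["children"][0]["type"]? "child"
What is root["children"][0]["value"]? 83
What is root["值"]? 27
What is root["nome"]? "node_676"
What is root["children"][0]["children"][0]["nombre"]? "node_353"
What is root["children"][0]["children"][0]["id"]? 353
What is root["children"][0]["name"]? "node_906"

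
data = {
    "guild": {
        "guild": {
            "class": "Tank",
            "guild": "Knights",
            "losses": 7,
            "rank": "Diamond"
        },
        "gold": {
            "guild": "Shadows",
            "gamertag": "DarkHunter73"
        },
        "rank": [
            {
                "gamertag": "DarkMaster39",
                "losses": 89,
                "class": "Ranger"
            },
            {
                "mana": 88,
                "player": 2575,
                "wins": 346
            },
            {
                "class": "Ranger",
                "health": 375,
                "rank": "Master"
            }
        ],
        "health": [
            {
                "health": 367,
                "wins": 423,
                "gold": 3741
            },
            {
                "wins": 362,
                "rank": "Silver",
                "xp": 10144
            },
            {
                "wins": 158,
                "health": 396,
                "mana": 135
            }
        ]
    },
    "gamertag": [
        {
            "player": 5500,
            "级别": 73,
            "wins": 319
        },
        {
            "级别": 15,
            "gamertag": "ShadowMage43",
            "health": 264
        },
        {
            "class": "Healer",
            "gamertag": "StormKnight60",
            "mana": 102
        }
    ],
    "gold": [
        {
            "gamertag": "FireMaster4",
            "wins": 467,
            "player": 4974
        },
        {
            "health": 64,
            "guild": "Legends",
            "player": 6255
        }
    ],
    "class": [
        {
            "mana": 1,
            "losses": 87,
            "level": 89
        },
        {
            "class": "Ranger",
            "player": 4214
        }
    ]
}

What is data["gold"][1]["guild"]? "Legends"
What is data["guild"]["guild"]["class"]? "Tank"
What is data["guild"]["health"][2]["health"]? 396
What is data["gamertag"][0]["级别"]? 73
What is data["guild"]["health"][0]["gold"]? 3741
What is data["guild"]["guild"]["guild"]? "Knights"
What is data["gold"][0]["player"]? 4974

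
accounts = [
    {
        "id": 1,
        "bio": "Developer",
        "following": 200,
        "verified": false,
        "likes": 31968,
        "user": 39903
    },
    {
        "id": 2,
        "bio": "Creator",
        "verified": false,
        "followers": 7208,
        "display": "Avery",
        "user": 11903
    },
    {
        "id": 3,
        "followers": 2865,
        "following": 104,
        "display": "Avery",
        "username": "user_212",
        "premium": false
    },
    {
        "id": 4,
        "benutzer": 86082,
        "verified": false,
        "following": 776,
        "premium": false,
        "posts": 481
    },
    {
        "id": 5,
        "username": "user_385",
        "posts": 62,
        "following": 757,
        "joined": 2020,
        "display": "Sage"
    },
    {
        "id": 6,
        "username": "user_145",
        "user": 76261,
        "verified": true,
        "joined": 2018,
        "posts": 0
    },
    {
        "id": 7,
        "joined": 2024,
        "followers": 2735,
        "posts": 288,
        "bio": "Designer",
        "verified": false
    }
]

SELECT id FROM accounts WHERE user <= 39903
[1, 2]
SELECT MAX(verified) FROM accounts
True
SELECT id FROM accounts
[1, 2, 3, 4, 5, 6, 7]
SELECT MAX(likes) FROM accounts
31968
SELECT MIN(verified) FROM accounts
False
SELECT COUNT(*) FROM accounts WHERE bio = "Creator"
1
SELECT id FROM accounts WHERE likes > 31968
[]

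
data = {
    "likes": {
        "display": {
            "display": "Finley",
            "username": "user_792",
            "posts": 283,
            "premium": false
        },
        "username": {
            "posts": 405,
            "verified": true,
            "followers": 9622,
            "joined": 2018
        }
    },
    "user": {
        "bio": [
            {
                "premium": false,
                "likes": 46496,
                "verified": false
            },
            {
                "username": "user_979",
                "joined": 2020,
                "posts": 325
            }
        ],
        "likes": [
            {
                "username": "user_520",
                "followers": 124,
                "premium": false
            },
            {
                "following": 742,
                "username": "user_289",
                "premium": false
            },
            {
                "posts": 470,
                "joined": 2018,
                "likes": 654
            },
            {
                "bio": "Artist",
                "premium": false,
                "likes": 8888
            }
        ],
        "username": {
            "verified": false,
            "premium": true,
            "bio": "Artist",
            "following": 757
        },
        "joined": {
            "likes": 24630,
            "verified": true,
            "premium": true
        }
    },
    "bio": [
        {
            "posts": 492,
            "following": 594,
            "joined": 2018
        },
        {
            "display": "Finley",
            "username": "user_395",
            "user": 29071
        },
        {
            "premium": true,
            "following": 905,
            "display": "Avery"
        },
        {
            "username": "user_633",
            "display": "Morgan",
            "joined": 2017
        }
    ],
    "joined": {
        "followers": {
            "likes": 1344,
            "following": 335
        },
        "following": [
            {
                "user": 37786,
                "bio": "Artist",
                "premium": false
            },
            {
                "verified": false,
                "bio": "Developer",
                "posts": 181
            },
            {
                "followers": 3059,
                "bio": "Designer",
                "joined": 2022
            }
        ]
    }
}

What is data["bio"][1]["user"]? 29071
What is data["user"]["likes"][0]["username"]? "user_520"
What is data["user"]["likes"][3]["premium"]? False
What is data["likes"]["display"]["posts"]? 283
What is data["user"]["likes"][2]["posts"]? 470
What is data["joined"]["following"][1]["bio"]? "Developer"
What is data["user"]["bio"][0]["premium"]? False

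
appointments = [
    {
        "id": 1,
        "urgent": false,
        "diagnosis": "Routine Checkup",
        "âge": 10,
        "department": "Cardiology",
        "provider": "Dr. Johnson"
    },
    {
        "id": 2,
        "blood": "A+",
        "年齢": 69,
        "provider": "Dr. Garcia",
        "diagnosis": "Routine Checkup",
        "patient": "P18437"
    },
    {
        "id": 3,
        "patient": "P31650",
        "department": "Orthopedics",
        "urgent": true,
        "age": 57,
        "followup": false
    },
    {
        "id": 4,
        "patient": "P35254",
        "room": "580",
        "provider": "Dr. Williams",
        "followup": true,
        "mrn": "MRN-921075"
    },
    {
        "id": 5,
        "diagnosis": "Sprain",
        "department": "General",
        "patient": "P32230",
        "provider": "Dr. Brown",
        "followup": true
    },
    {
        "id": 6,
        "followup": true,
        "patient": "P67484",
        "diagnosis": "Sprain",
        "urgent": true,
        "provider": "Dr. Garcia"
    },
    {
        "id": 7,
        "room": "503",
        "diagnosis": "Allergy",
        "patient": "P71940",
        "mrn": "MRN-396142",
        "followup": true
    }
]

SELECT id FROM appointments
[1, 2, 3, 4, 5, 6, 7]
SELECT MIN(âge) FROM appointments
10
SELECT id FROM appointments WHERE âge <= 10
[1]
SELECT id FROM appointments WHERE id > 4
[5, 6, 7]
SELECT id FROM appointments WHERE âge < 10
[]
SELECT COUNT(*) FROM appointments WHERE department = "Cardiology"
1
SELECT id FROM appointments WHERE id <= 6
[1, 2, 3, 4, 5, 6]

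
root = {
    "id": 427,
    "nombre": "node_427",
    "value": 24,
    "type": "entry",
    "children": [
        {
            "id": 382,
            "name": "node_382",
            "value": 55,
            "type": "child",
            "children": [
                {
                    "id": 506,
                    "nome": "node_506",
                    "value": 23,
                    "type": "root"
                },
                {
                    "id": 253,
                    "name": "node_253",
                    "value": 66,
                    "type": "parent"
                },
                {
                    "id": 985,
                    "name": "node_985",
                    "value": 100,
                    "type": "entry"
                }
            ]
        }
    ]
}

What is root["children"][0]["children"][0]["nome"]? "node_506"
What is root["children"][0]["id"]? 382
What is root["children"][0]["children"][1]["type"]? "parent"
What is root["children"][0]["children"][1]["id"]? 253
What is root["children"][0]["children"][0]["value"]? 23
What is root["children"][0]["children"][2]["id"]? 985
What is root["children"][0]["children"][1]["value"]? 66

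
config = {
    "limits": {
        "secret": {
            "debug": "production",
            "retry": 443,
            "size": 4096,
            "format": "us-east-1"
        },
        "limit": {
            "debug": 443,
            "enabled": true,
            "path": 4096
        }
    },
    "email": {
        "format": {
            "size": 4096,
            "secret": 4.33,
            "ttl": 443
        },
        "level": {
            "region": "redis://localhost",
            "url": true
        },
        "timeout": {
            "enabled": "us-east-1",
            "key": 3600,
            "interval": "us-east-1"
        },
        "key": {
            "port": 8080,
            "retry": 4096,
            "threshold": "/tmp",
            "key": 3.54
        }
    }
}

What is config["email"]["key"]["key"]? 3.54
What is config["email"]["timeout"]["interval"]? "us-east-1"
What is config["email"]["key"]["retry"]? 4096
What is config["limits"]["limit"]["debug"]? 443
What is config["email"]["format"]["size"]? 4096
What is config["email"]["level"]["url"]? True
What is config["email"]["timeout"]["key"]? 3600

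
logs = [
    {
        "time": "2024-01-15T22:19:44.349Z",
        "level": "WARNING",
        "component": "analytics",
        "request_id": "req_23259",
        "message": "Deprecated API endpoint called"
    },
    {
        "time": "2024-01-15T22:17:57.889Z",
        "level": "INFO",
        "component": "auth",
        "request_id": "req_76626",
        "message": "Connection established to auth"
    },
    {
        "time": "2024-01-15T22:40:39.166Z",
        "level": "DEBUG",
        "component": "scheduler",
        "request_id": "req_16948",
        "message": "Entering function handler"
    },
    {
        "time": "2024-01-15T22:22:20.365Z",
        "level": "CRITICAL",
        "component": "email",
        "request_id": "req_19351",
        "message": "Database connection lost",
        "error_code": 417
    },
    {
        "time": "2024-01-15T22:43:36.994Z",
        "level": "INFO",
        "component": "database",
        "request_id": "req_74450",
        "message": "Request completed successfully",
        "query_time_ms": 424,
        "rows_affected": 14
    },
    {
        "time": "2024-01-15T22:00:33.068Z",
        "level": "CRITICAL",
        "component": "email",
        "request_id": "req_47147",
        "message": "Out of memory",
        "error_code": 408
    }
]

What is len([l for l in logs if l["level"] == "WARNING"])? 1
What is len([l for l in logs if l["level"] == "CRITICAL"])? 2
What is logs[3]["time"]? "2024-01-15T22:22:20.365Z"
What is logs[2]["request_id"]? "req_16948"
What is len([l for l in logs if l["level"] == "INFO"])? 2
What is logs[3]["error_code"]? 417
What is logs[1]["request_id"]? "req_76626"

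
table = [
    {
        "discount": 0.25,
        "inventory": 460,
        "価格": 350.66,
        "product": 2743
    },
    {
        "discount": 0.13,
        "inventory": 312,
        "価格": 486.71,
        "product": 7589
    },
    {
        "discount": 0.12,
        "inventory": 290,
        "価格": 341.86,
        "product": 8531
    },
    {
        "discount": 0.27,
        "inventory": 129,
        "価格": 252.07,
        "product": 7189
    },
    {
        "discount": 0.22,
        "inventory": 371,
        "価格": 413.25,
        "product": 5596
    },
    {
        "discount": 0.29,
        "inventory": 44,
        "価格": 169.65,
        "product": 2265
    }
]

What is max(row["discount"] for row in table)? 0.29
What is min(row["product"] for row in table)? 2265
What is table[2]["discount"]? 0.12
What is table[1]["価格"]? 486.71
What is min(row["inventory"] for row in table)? 44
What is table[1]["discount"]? 0.13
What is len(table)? 6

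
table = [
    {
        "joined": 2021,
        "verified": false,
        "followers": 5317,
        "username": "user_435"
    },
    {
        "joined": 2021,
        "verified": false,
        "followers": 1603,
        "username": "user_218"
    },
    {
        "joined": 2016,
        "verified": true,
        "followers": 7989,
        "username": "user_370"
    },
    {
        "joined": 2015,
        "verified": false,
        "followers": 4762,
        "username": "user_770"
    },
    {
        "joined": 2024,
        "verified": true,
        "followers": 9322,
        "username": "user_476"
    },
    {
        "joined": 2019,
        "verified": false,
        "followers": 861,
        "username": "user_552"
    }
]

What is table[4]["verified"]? True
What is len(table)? 6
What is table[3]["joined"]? 2015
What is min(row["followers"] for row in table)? 861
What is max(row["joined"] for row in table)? 2024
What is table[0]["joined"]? 2021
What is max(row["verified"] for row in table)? True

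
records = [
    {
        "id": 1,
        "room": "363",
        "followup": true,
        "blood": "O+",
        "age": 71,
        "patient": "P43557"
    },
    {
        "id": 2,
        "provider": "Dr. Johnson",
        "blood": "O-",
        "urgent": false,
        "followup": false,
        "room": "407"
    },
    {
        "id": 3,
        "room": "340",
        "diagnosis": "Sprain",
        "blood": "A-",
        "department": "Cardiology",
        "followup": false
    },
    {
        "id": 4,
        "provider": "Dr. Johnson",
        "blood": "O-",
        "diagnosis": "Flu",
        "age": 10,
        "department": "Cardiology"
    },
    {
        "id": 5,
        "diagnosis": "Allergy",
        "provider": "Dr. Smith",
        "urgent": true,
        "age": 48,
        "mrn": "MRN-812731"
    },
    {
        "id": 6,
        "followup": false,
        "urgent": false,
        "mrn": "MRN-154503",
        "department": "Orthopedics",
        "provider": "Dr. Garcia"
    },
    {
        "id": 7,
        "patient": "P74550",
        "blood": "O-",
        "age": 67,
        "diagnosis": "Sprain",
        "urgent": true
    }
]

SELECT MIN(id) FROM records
1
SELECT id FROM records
[1, 2, 3, 4, 5, 6, 7]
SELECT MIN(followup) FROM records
False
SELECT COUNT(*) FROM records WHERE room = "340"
1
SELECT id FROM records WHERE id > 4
[5, 6, 7]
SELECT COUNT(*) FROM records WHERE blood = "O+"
1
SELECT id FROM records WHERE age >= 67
[1, 7]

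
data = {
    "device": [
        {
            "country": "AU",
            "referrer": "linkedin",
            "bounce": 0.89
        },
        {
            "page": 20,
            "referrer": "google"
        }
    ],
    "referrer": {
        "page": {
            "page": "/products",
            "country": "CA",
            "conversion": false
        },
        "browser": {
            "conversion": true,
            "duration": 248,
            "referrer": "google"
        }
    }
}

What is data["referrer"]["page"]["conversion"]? False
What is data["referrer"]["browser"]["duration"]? 248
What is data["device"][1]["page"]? 20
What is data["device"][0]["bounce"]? 0.89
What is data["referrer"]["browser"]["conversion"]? True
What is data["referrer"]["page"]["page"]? "/products"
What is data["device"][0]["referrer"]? "linkedin"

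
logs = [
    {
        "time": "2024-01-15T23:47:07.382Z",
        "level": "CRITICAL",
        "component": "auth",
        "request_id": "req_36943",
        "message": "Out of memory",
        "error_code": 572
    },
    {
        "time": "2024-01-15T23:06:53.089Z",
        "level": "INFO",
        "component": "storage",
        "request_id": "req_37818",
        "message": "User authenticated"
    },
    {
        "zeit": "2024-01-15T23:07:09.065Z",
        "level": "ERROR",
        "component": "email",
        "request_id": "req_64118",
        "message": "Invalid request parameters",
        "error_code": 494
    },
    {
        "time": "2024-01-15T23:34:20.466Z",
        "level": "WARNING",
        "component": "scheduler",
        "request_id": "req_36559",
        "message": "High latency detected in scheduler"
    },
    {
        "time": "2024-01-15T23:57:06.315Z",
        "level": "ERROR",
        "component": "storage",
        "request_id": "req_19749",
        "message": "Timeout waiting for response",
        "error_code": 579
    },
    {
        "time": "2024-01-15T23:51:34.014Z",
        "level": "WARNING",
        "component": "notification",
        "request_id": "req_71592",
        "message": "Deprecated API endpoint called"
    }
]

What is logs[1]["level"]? "INFO"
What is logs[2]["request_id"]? "req_64118"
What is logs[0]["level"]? "CRITICAL"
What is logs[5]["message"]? "Deprecated API endpoint called"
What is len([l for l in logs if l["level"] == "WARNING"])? 2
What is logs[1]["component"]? "storage"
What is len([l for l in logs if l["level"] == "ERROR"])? 2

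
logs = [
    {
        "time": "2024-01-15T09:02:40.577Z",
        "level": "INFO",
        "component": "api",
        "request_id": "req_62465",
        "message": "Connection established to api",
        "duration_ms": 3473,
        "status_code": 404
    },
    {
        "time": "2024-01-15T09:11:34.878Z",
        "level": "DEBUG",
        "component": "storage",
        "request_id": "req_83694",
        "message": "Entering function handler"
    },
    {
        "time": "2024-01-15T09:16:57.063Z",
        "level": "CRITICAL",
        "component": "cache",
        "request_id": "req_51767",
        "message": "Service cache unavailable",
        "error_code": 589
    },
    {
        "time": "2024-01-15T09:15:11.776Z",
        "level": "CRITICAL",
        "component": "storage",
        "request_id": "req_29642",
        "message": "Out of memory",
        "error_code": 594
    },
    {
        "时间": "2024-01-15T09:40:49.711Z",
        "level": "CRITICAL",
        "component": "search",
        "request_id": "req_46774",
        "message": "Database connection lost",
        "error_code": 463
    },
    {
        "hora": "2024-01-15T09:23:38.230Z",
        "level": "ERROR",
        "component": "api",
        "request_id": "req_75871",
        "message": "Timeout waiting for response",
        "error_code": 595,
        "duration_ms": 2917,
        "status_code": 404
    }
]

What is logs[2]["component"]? "cache"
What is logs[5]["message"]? "Timeout waiting for response"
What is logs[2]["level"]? "CRITICAL"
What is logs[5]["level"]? "ERROR"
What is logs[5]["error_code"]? 595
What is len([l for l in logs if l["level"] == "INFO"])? 1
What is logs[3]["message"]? "Out of memory"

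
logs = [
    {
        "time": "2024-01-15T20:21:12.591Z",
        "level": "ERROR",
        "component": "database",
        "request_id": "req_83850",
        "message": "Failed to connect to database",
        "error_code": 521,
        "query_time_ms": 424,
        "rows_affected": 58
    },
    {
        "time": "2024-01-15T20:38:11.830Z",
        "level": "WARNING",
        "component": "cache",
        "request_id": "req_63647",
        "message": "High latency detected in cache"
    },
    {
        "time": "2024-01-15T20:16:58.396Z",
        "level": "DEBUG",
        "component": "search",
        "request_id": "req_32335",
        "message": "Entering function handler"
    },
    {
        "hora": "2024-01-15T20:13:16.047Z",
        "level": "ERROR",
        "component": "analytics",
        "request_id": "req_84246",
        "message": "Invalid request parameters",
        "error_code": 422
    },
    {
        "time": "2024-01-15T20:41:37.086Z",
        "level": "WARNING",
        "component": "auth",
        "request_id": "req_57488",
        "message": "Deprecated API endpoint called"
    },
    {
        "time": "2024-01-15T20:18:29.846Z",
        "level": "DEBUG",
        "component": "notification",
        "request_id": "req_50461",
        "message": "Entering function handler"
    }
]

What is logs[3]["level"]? "ERROR"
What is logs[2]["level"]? "DEBUG"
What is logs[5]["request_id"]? "req_50461"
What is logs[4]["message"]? "Deprecated API endpoint called"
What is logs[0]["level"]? "ERROR"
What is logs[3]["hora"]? "2024-01-15T20:13:16.047Z"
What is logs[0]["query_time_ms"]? 424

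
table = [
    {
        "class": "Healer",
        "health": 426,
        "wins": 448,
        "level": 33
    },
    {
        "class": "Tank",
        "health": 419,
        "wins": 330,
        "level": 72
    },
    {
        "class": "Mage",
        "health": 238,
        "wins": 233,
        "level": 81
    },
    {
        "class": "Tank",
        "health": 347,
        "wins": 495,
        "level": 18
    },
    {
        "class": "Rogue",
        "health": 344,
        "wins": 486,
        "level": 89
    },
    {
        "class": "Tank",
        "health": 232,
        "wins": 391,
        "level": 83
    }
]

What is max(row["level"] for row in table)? 89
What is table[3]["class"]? "Tank"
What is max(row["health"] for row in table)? 426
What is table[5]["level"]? 83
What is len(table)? 6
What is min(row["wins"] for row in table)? 233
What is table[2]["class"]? "Mage"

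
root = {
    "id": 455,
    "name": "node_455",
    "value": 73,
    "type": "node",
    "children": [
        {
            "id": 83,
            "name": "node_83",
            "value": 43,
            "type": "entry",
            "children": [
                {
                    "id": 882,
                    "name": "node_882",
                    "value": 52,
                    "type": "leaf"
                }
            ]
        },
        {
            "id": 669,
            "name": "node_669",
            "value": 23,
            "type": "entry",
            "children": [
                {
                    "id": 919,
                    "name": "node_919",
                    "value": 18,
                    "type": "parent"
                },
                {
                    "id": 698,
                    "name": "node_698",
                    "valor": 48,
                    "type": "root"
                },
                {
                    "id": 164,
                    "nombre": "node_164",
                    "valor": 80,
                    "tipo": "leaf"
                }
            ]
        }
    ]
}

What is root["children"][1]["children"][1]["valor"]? 48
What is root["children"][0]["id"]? 83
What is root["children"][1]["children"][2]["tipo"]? "leaf"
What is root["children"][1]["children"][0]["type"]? "parent"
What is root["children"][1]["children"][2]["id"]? 164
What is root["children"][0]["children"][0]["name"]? "node_882"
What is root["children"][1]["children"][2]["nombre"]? "node_164"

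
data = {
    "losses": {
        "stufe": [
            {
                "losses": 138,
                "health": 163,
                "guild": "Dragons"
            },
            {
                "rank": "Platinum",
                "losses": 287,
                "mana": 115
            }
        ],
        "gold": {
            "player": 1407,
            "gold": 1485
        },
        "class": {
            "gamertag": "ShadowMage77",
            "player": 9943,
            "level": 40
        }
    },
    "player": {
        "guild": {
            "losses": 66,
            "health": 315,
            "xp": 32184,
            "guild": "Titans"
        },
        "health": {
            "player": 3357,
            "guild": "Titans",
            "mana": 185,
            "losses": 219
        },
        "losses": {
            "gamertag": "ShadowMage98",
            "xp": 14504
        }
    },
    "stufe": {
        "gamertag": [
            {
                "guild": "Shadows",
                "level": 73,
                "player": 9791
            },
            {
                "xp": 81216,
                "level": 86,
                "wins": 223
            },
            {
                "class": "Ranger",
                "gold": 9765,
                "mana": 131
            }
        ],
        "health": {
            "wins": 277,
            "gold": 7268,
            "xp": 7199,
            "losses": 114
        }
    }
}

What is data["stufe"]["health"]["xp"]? 7199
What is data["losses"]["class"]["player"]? 9943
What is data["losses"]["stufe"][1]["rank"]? "Platinum"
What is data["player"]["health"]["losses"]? 219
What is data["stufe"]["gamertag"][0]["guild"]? "Shadows"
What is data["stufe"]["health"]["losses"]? 114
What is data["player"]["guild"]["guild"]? "Titans"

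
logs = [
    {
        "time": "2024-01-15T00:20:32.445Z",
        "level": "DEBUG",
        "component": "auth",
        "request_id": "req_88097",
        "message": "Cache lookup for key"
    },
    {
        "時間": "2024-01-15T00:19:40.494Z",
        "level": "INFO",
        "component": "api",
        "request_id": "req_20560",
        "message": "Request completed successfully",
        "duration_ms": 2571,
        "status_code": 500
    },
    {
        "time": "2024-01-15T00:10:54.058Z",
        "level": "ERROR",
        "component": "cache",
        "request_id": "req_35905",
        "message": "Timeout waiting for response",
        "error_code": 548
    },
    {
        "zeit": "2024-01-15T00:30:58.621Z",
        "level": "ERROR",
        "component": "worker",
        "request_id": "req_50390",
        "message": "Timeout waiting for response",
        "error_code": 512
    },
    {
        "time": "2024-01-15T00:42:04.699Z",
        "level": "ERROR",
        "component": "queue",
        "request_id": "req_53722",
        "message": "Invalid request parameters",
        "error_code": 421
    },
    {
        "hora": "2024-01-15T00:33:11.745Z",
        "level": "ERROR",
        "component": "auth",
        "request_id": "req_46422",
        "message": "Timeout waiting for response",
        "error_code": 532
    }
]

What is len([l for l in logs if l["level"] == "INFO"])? 1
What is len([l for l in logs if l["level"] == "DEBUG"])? 1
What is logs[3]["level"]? "ERROR"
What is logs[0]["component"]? "auth"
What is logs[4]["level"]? "ERROR"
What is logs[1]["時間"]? "2024-01-15T00:19:40.494Z"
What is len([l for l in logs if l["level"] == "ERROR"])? 4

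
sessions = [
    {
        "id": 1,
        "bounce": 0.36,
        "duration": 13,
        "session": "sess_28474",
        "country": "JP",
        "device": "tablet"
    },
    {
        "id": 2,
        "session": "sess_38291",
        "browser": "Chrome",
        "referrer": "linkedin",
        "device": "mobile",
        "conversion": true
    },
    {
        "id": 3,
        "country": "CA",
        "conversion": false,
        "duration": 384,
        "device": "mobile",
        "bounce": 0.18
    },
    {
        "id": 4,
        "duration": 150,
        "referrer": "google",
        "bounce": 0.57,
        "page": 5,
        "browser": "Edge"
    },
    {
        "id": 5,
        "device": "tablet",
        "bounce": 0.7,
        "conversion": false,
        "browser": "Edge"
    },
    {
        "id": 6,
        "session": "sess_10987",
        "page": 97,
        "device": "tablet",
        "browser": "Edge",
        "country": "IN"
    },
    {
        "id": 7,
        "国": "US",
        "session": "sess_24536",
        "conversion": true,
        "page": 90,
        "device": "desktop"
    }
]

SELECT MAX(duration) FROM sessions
384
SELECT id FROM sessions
[1, 2, 3, 4, 5, 6, 7]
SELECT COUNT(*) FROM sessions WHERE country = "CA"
1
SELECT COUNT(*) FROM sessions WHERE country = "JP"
1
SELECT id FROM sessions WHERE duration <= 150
[1, 4]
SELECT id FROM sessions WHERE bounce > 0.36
[4, 5]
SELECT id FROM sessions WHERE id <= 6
[1, 2, 3, 4, 5, 6]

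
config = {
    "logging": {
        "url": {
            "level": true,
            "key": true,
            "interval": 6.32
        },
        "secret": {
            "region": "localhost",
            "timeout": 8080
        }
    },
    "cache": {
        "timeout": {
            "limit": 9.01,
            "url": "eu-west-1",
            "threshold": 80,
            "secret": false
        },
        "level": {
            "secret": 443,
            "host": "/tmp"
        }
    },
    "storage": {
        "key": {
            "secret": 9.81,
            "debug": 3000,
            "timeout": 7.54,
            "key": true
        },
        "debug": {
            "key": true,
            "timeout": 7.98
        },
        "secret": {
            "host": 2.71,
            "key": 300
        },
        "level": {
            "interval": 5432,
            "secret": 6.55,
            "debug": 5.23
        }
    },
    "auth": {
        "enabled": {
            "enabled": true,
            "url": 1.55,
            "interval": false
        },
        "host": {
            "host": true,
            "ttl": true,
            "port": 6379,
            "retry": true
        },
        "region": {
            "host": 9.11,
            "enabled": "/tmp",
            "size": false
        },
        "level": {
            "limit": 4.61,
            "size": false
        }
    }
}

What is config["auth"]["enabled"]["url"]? 1.55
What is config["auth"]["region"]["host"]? 9.11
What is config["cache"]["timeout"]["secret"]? False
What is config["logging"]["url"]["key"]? True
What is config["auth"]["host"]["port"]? 6379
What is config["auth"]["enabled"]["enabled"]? True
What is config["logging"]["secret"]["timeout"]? 8080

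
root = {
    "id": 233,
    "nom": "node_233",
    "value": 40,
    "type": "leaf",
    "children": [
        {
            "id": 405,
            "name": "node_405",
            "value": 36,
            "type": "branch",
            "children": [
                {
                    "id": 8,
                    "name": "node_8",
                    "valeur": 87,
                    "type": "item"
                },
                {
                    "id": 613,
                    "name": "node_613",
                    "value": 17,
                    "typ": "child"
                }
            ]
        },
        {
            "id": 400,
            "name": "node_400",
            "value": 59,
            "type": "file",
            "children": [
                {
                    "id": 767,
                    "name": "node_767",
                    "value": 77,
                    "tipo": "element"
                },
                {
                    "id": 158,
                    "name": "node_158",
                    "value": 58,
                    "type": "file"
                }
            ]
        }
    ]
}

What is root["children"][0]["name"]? "node_405"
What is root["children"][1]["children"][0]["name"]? "node_767"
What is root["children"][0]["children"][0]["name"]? "node_8"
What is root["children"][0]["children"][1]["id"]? 613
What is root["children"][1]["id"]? 400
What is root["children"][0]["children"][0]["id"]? 8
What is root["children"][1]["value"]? 59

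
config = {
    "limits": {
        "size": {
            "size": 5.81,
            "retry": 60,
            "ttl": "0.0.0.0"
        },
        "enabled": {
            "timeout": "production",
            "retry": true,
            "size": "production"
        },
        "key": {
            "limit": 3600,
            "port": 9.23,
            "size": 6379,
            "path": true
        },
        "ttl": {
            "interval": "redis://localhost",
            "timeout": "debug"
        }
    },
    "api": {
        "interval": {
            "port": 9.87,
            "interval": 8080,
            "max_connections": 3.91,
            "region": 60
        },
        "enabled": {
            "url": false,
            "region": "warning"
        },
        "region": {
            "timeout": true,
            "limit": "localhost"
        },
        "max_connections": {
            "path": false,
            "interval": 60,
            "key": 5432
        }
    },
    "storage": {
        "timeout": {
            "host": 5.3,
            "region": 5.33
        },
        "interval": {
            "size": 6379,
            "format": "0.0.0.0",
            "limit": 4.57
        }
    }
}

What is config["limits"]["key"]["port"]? 9.23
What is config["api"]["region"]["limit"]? "localhost"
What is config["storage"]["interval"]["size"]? 6379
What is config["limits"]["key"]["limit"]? 3600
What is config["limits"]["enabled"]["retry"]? True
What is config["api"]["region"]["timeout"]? True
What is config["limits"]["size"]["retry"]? 60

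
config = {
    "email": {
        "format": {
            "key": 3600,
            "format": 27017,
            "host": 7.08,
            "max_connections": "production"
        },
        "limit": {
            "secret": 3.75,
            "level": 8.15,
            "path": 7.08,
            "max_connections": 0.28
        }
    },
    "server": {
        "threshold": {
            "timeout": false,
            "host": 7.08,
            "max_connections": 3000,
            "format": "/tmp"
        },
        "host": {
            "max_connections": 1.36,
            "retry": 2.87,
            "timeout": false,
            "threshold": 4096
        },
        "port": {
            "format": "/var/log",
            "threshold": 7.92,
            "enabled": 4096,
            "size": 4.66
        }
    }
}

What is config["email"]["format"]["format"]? 27017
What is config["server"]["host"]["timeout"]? False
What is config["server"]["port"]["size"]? 4.66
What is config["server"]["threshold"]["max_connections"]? 3000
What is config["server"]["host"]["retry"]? 2.87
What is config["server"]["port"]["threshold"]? 7.92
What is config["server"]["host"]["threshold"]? 4096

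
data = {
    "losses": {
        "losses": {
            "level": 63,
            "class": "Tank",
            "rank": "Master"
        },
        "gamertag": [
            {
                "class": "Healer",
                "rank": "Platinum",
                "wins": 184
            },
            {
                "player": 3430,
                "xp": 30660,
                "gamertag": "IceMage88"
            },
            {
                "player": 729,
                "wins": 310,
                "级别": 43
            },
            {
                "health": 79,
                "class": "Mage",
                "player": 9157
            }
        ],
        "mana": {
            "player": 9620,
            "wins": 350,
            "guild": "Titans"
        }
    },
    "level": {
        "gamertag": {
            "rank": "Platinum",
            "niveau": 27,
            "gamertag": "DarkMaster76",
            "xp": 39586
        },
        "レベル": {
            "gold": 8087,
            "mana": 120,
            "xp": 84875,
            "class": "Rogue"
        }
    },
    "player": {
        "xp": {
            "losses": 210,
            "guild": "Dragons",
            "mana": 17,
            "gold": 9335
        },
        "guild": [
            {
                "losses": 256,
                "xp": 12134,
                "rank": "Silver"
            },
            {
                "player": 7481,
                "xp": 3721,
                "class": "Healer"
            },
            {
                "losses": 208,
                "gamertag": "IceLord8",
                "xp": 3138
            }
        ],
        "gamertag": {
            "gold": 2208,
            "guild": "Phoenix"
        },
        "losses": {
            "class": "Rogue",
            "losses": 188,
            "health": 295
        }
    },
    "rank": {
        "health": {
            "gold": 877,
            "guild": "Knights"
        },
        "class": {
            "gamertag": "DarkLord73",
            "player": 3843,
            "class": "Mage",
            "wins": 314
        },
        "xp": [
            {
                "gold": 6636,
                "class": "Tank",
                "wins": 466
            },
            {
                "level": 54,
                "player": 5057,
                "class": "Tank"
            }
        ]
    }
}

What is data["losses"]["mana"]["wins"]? 350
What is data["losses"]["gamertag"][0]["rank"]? "Platinum"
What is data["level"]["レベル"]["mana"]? 120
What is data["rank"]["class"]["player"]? 3843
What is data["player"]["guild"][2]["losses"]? 208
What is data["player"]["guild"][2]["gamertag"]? "IceLord8"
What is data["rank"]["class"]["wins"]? 314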